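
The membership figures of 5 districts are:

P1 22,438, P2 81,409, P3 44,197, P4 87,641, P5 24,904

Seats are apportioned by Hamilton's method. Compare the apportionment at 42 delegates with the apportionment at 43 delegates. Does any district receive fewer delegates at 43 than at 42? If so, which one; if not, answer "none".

At 42 seats: P1 4, P2 13, P3 7, P4 14, P5 4.
At 43 seats: P1 4, P2 13, P3 7, P4 15, P5 4.
No district's allocation decreased.

none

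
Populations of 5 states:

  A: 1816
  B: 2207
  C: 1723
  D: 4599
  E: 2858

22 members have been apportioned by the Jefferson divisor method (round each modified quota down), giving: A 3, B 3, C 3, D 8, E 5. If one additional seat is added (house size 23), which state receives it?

B

Priority for the next seat is population ÷ (current seats + 1).
Priorities: A 454.000, B 551.750, C 430.750, D 511.000, E 476.333.
Highest priority: B.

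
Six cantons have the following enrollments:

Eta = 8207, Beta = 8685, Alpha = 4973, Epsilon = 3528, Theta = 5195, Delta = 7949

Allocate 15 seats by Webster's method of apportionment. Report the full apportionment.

Standard divisor 38537/15 ≈ 2569.133; standard quotas: Eta 3.194, Beta 3.381, Alpha 1.936, Epsilon 1.373, Theta 2.022, Delta 3.094.
Rounding to the nearest integer gives 3, 3, 2, 1, 2, 3 = 14 seats, so the divisor must be adjusted.
With modified divisor 2400: modified quotas Eta 3.420, Beta 3.619, Alpha 2.072, Epsilon 1.470, Theta 2.165, Delta 3.312.
Rounding to the nearest integer: Eta 3, Beta 4, Alpha 2, Epsilon 1, Theta 2, Delta 3 (total 15).

Eta 3; Beta 4; Alpha 2; Epsilon 1; Theta 2; Delta 3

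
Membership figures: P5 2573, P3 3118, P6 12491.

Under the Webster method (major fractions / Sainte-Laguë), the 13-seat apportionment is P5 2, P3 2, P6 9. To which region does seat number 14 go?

P6

Priority for the next seat is population ÷ (current seats + 0.5).
Priorities: P5 1029.200, P3 1247.200, P6 1314.842.
Highest priority: P6.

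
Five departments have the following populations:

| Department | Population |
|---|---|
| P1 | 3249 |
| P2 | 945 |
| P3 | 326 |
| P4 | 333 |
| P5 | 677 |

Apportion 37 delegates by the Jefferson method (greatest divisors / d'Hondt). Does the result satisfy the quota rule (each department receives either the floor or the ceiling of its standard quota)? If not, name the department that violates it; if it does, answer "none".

Standard quotas: P1 21.738, P2 6.323, P3 2.181, P4 2.228, P5 4.530.
Jefferson allocation: P1 23, P2 6, P3 2, P4 2, P5 4.
P1 has quota 21.738 (lower 21, upper 22) but receives 23 — outside the quota interval.

P1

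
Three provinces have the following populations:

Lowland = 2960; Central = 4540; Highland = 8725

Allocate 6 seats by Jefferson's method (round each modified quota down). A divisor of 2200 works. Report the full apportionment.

With modified divisor 2200: modified quotas Lowland 1.345, Central 2.064, Highland 3.966.
Rounding down: Lowland 1, Central 2, Highland 3 (total 6).

Lowland 1, Central 2, Highland 3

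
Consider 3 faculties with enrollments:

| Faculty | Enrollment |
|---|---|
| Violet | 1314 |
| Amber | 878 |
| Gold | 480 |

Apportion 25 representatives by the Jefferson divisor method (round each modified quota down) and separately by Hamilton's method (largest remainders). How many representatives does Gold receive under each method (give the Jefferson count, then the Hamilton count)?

Jefferson: Violet 13, Amber 8, Gold 4.
Hamilton: Violet 12, Amber 8, Gold 5.
Gold gets 4 under Jefferson and 5 under Hamilton.

4 and 5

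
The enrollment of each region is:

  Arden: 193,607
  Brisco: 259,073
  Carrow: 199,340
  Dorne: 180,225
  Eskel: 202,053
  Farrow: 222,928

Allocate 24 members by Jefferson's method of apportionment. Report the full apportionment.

Standard divisor 1257226/24 ≈ 52384.417; standard quotas: Arden 3.696, Brisco 4.946, Carrow 3.805, Dorne 3.440, Eskel 3.857, Farrow 4.256.
Rounding down gives 3, 4, 3, 3, 3, 4 = 20 seats, so the divisor must be adjusted.
With modified divisor 46700: modified quotas Arden 4.146, Brisco 5.548, Carrow 4.269, Dorne 3.859, Eskel 4.327, Farrow 4.774.
Rounding down: Arden 4, Brisco 5, Carrow 4, Dorne 3, Eskel 4, Farrow 4 (total 24).

Arden=4, Brisco=5, Carrow=4, Dorne=3, Eskel=4, Farrow=4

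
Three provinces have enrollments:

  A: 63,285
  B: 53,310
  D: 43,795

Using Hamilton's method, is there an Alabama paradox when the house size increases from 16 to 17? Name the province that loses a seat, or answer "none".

At 16 seats: A 6, B 5, D 5.
At 17 seats: A 7, B 6, D 4.
D drops from 5 to 4.

D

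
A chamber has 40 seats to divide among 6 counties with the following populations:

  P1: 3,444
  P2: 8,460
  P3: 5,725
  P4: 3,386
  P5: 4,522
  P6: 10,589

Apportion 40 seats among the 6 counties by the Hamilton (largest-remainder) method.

P1 4, P2 9, P3 6, P4 4, P5 5, P6 12

The standard divisor is 36126/40 ≈ 903.15.
Standard quotas: P1 3.8133, P2 9.3672, P3 6.3389, P4 3.7491, P5 5.0069, P6 11.7245.
Lower quotas: P1 3, P2 9, P3 6, P4 3, P5 5, P6 11 (sum 37, leaving 3 seats).
Remainders in descending order: P1 0.8133, P4 0.7491, P6 0.7245, P2 0.3672, P3 0.3389, P5 0.0069.
The surplus seats go to P1, P4, P6.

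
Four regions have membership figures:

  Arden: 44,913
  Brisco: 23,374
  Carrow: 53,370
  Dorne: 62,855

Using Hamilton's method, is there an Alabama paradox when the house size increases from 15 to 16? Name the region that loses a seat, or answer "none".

none

At 15 seats: Arden 4, Brisco 2, Carrow 4, Dorne 5.
At 16 seats: Arden 4, Brisco 2, Carrow 5, Dorne 5.
No region's allocation decreased.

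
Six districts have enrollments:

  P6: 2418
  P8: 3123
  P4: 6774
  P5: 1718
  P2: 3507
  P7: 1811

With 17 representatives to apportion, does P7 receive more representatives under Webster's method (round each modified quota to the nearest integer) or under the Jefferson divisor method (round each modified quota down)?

Webster: P6 2, P8 3, P4 6, P5 1, P2 3, P7 2.
Jefferson: P6 2, P8 3, P4 7, P5 1, P2 3, P7 1.
P7 gets 2 under Webster and 1 under Jefferson.

Webster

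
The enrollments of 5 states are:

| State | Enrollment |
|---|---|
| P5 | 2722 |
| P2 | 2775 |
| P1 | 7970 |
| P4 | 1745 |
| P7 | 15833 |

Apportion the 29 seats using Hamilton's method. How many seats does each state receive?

P5: 2, P2: 3, P1: 7, P4: 2, P7: 15

Standard divisor: 31045 ÷ 29 ≈ 1070.517.
Standard quotas: P5 2.5427, P2 2.5922, P1 7.4450, P4 1.6301, P7 14.7900.
Lower quotas: P5 2, P2 2, P1 7, P4 1, P7 14 (sum 26, leaving 3 seats).
Remainders in descending order: P7 0.7900, P4 0.6301, P2 0.5922, P5 0.5427, P1 0.4450.
The surplus seats go to P7, P4, P2.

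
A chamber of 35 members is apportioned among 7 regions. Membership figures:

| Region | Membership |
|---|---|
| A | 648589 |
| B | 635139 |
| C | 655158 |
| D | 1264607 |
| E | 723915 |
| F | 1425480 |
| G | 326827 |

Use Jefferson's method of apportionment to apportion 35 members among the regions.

A=4, B=4, C=4, D=8, E=4, F=9, G=2

Standard divisor 5679715/35 ≈ 162277.571; standard quotas: A 3.997, B 3.914, C 4.037, D 7.793, E 4.461, F 8.784, G 2.014.
Rounding down gives 3, 3, 4, 7, 4, 8, 2 = 31 seats, so the divisor must be adjusted.
With modified divisor 151400: modified quotas A 4.284, B 4.195, C 4.327, D 8.353, E 4.781, F 9.415, G 2.159.
Rounding down: A 4, B 4, C 4, D 8, E 4, F 9, G 2 (total 35).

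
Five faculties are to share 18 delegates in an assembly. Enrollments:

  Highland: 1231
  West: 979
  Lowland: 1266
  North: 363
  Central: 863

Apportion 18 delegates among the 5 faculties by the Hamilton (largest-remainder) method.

Total 4702; standard divisor 4702/18 ≈ 261.222.
Standard quotas: Highland 4.712, West 3.748, Lowland 4.846, North 1.390, Central 3.304.
Lower quotas: Highland 4, West 3, Lowland 4, North 1, Central 3 (sum 15, leaving 3 seats).
Remainders in descending order: Lowland 0.846, West 0.748, Highland 0.712, North 0.390, Central 0.304.
The surplus seats go to Lowland, West, Highland.

Highland=5, West=4, Lowland=5, North=1, Central=3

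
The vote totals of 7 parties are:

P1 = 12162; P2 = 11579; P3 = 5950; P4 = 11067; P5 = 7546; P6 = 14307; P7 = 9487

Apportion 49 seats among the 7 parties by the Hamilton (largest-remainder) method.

P1 8; P2 8; P3 4; P4 8; P5 5; P6 10; P7 6

Total 72098; standard divisor 72098/49 ≈ 1471.388.
Standard quotas: P1 8.2657, P2 7.8694, P3 4.0438, P4 7.5215, P5 5.1285, P6 9.7235, P7 6.4477.
Lower quotas: P1 8, P2 7, P3 4, P4 7, P5 5, P6 9, P7 6 (sum 46, leaving 3 seats).
Remainders in descending order: P2 0.8694, P6 0.7235, P4 0.5215, P7 0.4477, P1 0.2657, P5 0.1285, P3 0.0438.
The surplus seats go to P2, P6, P4.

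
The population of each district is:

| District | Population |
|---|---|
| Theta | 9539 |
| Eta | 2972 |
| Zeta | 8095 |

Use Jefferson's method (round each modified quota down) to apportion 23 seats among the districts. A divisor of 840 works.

With modified divisor 840: modified quotas Theta 11.356, Eta 3.538, Zeta 9.637.
Rounding down: Theta 11, Eta 3, Zeta 9 (total 23).

Theta=11, Eta=3, Zeta=9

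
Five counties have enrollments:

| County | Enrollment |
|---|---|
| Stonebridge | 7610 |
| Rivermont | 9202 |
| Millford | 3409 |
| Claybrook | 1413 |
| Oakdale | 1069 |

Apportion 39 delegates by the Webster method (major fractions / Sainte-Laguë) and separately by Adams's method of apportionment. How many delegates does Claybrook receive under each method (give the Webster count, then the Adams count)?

Webster: Stonebridge 13, Rivermont 16, Millford 6, Claybrook 2, Oakdale 2.
Adams: Stonebridge 13, Rivermont 15, Millford 6, Claybrook 3, Oakdale 2.
Claybrook gets 2 under Webster and 3 under Adams.

2 and 3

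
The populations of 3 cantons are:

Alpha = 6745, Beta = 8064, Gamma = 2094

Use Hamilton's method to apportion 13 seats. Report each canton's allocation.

Alpha=5; Beta=6; Gamma=2

Standard divisor: 16903 ÷ 13 ≈ 1300.231.
Standard quotas: Alpha 5.1875, Beta 6.2020, Gamma 1.6105.
Lower quotas: Alpha 5, Beta 6, Gamma 1 (sum 12, leaving 1 seat).
Remainders in descending order: Gamma 0.6105, Beta 0.2020, Alpha 0.1875.
The surplus seat goes to Gamma.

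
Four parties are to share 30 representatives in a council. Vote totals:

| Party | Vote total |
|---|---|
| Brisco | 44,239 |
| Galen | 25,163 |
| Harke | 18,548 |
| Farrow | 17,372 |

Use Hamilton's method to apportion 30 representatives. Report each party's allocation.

Standard divisor: 105322 ÷ 30 ≈ 3510.733.
Standard quotas: Brisco 12.6011, Galen 7.1674, Harke 5.2832, Farrow 4.9483.
Lower quotas: Brisco 12, Galen 7, Harke 5, Farrow 4 (sum 28, leaving 2 seats).
Remainders in descending order: Farrow 0.9483, Brisco 0.6011, Harke 0.2832, Galen 0.1674.
Largest remainders: Farrow, Brisco receive the extra seats.

Brisco 13, Galen 7, Harke 5, Farrow 5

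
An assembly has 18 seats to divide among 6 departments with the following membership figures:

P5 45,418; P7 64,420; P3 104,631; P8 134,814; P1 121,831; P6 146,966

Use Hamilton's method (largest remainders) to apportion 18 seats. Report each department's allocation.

The standard divisor is 618080/18 ≈ 34337.778.
Standard quotas: P5 1.3227, P7 1.8761, P3 3.0471, P8 3.9261, P1 3.5480, P6 4.2800.
Lower quotas: P5 1, P7 1, P3 3, P8 3, P1 3, P6 4 (sum 15, leaving 3 seats).
Remainders in descending order: P8 0.9261, P7 0.8761, P1 0.5480, P5 0.3227, P6 0.2800, P3 0.0471.
Largest remainders: P8, P7, P1 receive the extra seats.

P5 1, P7 2, P3 3, P8 4, P1 4, P6 4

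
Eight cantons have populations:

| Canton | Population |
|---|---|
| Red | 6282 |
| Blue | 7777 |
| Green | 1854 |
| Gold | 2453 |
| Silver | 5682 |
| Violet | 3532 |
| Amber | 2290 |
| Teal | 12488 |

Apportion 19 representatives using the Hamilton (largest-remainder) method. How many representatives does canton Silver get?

Standard divisor: 42358 ÷ 19 ≈ 2229.368.
Standard quotas: Red 2.8178, Blue 3.4884, Green 0.8316, Gold 1.1003, Silver 2.5487, Violet 1.5843, Amber 1.0272, Teal 5.6016.
Lower quotas: Red 2, Blue 3, Green 0, Gold 1, Silver 2, Violet 1, Amber 1, Teal 5 (sum 15, leaving 4 seats).
Remainders in descending order: Green 0.8316, Red 0.8178, Teal 0.6016, Violet 0.5843, Silver 0.5487, Blue 0.4884, Gold 0.1003, Amber 0.0272.
The surplus seats go to Green, Red, Teal, Violet.
Silver receives 2.

2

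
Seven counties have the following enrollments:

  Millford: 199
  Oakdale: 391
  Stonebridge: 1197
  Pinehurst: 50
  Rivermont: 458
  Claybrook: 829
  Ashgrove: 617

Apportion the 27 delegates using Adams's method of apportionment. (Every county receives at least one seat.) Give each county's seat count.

Millford=2, Oakdale=3, Stonebridge=8, Pinehurst=1, Rivermont=3, Claybrook=6, Ashgrove=4

Standard divisor 3741/27 ≈ 138.556; standard quotas: Millford 1.436, Oakdale 2.822, Stonebridge 8.639, Pinehurst 0.361, Rivermont 3.306, Claybrook 5.983, Ashgrove 4.453.
Rounding up gives 2, 3, 9, 1, 4, 6, 5 = 30 seats, so the divisor must be adjusted.
With modified divisor 160: modified quotas Millford 1.244, Oakdale 2.444, Stonebridge 7.481, Pinehurst 0.312, Rivermont 2.862, Claybrook 5.181, Ashgrove 3.856.
Rounding up: Millford 2, Oakdale 3, Stonebridge 8, Pinehurst 1, Rivermont 3, Claybrook 6, Ashgrove 4 (total 27).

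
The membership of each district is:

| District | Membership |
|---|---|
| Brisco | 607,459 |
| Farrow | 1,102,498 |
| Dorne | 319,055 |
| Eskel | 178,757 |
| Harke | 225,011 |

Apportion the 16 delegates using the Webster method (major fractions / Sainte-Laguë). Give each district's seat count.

Brisco 4, Farrow 7, Dorne 2, Eskel 1, Harke 2

Standard divisor 2432780/16 ≈ 152048.75; standard quotas: Brisco 3.995, Farrow 7.251, Dorne 2.098, Eskel 1.176, Harke 1.480.
Rounding to the nearest integer gives 4, 7, 2, 1, 1 = 15 seats, so the divisor must be adjusted.
With modified divisor 147902: modified quotas Brisco 4.107, Farrow 7.454, Dorne 2.157, Eskel 1.209, Harke 1.521.
Rounding to the nearest integer: Brisco 4, Farrow 7, Dorne 2, Eskel 1, Harke 2 (total 16).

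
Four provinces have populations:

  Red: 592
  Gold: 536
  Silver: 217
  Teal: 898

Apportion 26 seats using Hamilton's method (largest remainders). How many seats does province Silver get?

The standard divisor is 2243/26 ≈ 86.269.
Standard quotas: Red 6.862, Gold 6.213, Silver 2.515, Teal 10.409.
Lower quotas: Red 6, Gold 6, Silver 2, Teal 10 (sum 24, leaving 2 seats).
Remainders in descending order: Red 0.862, Silver 0.515, Teal 0.409, Gold 0.213.
The surplus seats go to Red, Silver.
Silver receives 3.

3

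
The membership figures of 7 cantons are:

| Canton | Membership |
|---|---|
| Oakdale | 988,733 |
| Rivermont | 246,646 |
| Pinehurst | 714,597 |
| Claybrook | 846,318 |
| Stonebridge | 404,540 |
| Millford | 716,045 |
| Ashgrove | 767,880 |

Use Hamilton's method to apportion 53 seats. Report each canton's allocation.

The standard divisor is 4684759/53 ≈ 88391.679.
Standard quotas: Oakdale 11.1858, Rivermont 2.7904, Pinehurst 8.0844, Claybrook 9.5746, Stonebridge 4.5767, Millford 8.1008, Ashgrove 8.6872.
Lower quotas: Oakdale 11, Rivermont 2, Pinehurst 8, Claybrook 9, Stonebridge 4, Millford 8, Ashgrove 8 (sum 50, leaving 3 seats).
Remainders in descending order: Rivermont 0.7904, Ashgrove 0.6872, Stonebridge 0.5767, Claybrook 0.5746, Oakdale 0.1858, Millford 0.1008, Pinehurst 0.0844.
The surplus seats go to Rivermont, Ashgrove, Stonebridge.

Oakdale=11, Rivermont=3, Pinehurst=8, Claybrook=9, Stonebridge=5, Millford=8, Ashgrove=9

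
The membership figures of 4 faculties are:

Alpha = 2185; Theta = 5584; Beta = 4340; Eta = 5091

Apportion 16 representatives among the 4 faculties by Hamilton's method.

Alpha 2, Theta 5, Beta 4, Eta 5

Standard divisor: 17200 ÷ 16 = 1075.
Standard quotas: Alpha 2.0326, Theta 5.1944, Beta 4.0372, Eta 4.7358.
Lower quotas: Alpha 2, Theta 5, Beta 4, Eta 4 (sum 15, leaving 1 seat).
Remainders in descending order: Eta 0.7358, Theta 0.1944, Beta 0.0372, Alpha 0.0326.
Largest remainder: Eta receives the extra seat.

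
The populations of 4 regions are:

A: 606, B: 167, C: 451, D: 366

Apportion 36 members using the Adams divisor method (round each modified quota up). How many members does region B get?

Standard divisor 1590/36 ≈ 44.167; standard quotas: A 13.721, B 3.781, C 10.211, D 8.287.
Rounding up gives 14, 4, 11, 9 = 38 seats, so the divisor must be adjusted.
With modified divisor 46: modified quotas A 13.174, B 3.630, C 9.804, D 7.957.
Rounding up: A 14, B 4, C 10, D 8 (total 36).
B receives 4.

4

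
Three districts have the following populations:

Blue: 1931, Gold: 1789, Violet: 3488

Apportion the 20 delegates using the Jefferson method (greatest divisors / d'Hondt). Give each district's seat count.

Blue 5, Gold 5, Violet 10

Standard divisor 7208/20 ≈ 360.4; standard quotas: Blue 5.358, Gold 4.964, Violet 9.678.
Rounding down gives 5, 4, 9 = 18 seats, so the divisor must be adjusted.
With modified divisor 340: modified quotas Blue 5.679, Gold 5.262, Violet 10.259.
Rounding down: Blue 5, Gold 5, Violet 10 (total 20).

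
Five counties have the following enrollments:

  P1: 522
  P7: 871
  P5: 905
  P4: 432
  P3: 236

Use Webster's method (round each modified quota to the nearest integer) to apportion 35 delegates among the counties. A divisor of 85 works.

With modified divisor 85: modified quotas P1 6.141, P7 10.247, P5 10.647, P4 5.082, P3 2.776.
Rounding to the nearest integer: P1 6, P7 10, P5 11, P4 5, P3 3 (total 35).

P1=6, P7=10, P5=11, P4=5, P3=3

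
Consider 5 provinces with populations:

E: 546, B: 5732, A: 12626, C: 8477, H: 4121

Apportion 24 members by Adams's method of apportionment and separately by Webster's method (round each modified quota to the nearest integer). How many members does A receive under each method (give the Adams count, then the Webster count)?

Adams: E 1, B 5, A 9, C 6, H 3.
Webster: E 0, B 4, A 10, C 7, H 3.
A gets 9 under Adams and 10 under Webster.

9 and 10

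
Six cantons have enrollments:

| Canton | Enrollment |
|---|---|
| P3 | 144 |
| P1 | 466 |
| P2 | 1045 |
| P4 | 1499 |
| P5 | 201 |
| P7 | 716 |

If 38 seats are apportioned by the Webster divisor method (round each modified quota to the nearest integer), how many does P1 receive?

Standard divisor 4071/38 ≈ 107.132; standard quotas: P3 1.344, P1 4.350, P2 9.754, P4 13.992, P5 1.876, P7 6.683.
Rounding to the nearest integer gives P3 1, P1 4, P2 10, P4 14, P5 2, P7 7 — total 38, matching the house size, so no adjustment is needed.
P1 receives 4.

4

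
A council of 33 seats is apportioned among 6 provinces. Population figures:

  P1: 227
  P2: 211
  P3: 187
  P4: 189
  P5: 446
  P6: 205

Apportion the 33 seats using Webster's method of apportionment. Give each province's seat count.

P1=5; P2=5; P3=4; P4=4; P5=10; P6=5

Standard divisor 1465/33 ≈ 44.394; standard quotas: P1 5.113, P2 4.753, P3 4.212, P4 4.257, P5 10.046, P6 4.618.
Rounding to the nearest integer gives P1 5, P2 5, P3 4, P4 4, P5 10, P6 5 — total 33, matching the house size, so no adjustment is needed.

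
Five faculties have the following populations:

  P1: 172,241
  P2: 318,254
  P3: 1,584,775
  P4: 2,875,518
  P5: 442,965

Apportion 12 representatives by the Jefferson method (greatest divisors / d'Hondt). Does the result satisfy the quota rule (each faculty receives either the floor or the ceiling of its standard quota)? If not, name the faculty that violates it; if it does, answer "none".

Standard quotas: P1 0.383, P2 0.708, P3 3.526, P4 6.397, P5 0.986.
Jefferson allocation: P1 0, P2 0, P3 4, P4 7, P5 1.
Every allocation lies between the lower and upper quota.

none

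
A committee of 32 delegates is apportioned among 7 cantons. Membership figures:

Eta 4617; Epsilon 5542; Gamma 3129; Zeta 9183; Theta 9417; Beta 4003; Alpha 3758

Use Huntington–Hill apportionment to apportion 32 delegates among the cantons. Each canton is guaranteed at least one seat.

Eta 4, Epsilon 4, Gamma 3, Zeta 7, Theta 8, Beta 3, Alpha 3

With divisor 1249: modified quotas Eta 3.697, Epsilon 4.437, Gamma 2.505, Zeta 7.352, Theta 7.540, Beta 3.205, Alpha 3.009.
Geometric-mean thresholds: Eta √(3·4)=3.464, Epsilon √(4·5)=4.472, Gamma √(2·3)=2.449, Zeta √(7·8)=7.483, Theta √(7·8)=7.483, Beta √(3·4)=3.464, Alpha √(3·4)=3.464.
Each quota rounded against its threshold gives Eta 4, Epsilon 4, Gamma 3, Zeta 7, Theta 8, Beta 3, Alpha 3 (total 32).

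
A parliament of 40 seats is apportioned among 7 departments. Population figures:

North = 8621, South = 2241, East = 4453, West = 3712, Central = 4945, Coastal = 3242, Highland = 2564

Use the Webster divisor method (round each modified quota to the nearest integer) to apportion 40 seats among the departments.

Standard divisor 29778/40 ≈ 744.45; standard quotas: North 11.580, South 3.010, East 5.982, West 4.986, Central 6.642, Coastal 4.355, Highland 3.444.
Rounding to the nearest integer gives North 12, South 3, East 6, West 5, Central 7, Coastal 4, Highland 3 — total 40, matching the house size, so no adjustment is needed.

North: 12; South: 3; East: 6; West: 5; Central: 7; Coastal: 4; Highland: 3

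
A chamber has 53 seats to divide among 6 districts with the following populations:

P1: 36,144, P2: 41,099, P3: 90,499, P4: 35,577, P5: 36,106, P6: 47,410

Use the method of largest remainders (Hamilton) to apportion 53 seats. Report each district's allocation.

P1 7, P2 7, P3 17, P4 6, P5 7, P6 9

Total 286835; standard divisor 286835/53 ≈ 5411.981.
Standard quotas: P1 6.6785, P2 7.5941, P3 16.7220, P4 6.5737, P5 6.6715, P6 8.7602.
Lower quotas: P1 6, P2 7, P3 16, P4 6, P5 6, P6 8 (sum 49, leaving 4 seats).
Remainders in descending order: P6 0.7602, P3 0.7220, P1 0.6785, P5 0.6715, P2 0.5941, P4 0.5737.
The surplus seats go to P6, P3, P1, P5.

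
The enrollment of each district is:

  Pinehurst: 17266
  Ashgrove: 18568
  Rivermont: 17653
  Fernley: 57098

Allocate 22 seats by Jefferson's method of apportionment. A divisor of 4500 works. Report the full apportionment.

Pinehurst=3, Ashgrove=4, Rivermont=3, Fernley=12

With modified divisor 4500: modified quotas Pinehurst 3.837, Ashgrove 4.126, Rivermont 3.923, Fernley 12.688.
Rounding down: Pinehurst 3, Ashgrove 4, Rivermont 3, Fernley 12 (total 22).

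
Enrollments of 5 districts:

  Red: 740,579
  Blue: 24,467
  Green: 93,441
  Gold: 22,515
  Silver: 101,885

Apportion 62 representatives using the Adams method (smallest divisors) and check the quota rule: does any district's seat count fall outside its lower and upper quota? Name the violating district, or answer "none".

Standard quotas: Red 46.715, Blue 1.543, Green 5.894, Gold 1.420, Silver 6.427.
Adams allocation: Red 45, Blue 2, Green 6, Gold 2, Silver 7.
Red has quota 46.715 (lower 46, upper 47) but receives 45 — outside the quota interval.

Red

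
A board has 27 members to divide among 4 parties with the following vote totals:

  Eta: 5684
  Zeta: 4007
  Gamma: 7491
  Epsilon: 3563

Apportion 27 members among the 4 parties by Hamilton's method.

Eta=7, Zeta=5, Gamma=10, Epsilon=5

Total 20745; standard divisor 20745/27 ≈ 768.333.
Standard quotas: Eta 7.3978, Zeta 5.2152, Gamma 9.7497, Epsilon 4.6373.
Lower quotas: Eta 7, Zeta 5, Gamma 9, Epsilon 4 (sum 25, leaving 2 seats).
Remainders in descending order: Gamma 0.7497, Epsilon 0.6373, Eta 0.3978, Zeta 0.2152.
Largest remainders: Gamma, Epsilon receive the extra seats.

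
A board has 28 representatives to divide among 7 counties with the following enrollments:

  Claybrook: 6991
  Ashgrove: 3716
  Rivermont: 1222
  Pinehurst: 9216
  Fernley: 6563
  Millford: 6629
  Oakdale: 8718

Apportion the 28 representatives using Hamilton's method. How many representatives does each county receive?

Claybrook 5, Ashgrove 2, Rivermont 1, Pinehurst 6, Fernley 4, Millford 4, Oakdale 6

Standard divisor: 43055 ÷ 28 ≈ 1537.679.
Standard quotas: Claybrook 4.5465, Ashgrove 2.4166, Rivermont 0.7947, Pinehurst 5.9935, Fernley 4.2681, Millford 4.3110, Oakdale 5.6696.
Lower quotas: Claybrook 4, Ashgrove 2, Rivermont 0, Pinehurst 5, Fernley 4, Millford 4, Oakdale 5 (sum 24, leaving 4 seats).
Remainders in descending order: Pinehurst 0.9935, Rivermont 0.7947, Oakdale 0.6696, Claybrook 0.5465, Ashgrove 0.4166, Millford 0.3110, Fernley 0.2681.
The surplus seats go to Pinehurst, Rivermont, Oakdale, Claybrook.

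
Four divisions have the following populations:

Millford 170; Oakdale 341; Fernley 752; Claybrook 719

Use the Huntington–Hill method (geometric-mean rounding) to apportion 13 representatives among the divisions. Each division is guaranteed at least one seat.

With divisor 150: modified quotas Millford 1.133, Oakdale 2.273, Fernley 5.013, Claybrook 4.793.
Geometric-mean thresholds: Millford √(1·2)=1.414, Oakdale √(2·3)=2.449, Fernley √(5·6)=5.477, Claybrook √(4·5)=4.472.
Each quota rounded against its threshold gives Millford 1, Oakdale 2, Fernley 5, Claybrook 5 (total 13).

Millford 1, Oakdale 2, Fernley 5, Claybrook 5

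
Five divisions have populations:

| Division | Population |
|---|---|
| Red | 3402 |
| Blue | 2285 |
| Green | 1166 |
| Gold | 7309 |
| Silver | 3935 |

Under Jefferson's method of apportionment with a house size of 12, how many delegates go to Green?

Standard divisor 18097/12 ≈ 1508.083; standard quotas: Red 2.256, Blue 1.515, Green 0.773, Gold 4.847, Silver 2.609.
Rounding down gives 2, 1, 0, 4, 2 = 9 seats, so the divisor must be adjusted.
With modified divisor 1200: modified quotas Red 2.835, Blue 1.904, Green 0.972, Gold 6.091, Silver 3.279.
Rounding down: Red 2, Blue 1, Green 0, Gold 6, Silver 3 (total 12).
Green receives 0.

0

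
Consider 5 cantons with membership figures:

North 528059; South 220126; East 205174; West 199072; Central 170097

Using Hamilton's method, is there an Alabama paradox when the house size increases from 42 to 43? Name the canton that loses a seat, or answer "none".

At 42 seats: North 17, South 7, East 7, West 6, Central 5.
At 43 seats: North 17, South 7, East 7, West 6, Central 6.
No canton's allocation decreased.

none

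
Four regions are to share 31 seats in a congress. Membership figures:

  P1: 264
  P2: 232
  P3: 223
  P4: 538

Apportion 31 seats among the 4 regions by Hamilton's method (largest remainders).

P1=7, P2=6, P3=5, P4=13

Total 1257; standard divisor 1257/31 ≈ 40.548.
Standard quotas: P1 6.511, P2 5.722, P3 5.500, P4 13.268.
Lower quotas: P1 6, P2 5, P3 5, P4 13 (sum 29, leaving 2 seats).
Remainders in descending order: P2 0.722, P1 0.511, P3 0.500, P4 0.268.
Largest remainders: P2, P1 receive the extra seats.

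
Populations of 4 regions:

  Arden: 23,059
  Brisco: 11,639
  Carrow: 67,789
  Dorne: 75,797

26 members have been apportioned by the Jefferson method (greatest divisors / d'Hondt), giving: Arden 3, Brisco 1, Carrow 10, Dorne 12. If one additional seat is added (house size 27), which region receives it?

Priority for the next seat is population ÷ (current seats + 1).
Priorities: Arden 5764.750, Brisco 5819.500, Carrow 6162.636, Dorne 5830.538.
Highest priority: Carrow.

Carrow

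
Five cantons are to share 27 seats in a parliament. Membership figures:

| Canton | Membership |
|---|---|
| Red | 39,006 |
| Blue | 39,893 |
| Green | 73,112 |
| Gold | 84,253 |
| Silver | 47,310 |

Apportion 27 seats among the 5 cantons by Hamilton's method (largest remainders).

Red 4, Blue 4, Green 7, Gold 8, Silver 4

The standard divisor is 283574/27 ≈ 10502.741.
Standard quotas: Red 3.7139, Blue 3.7983, Green 6.9612, Gold 8.0220, Silver 4.5045.
Lower quotas: Red 3, Blue 3, Green 6, Gold 8, Silver 4 (sum 24, leaving 3 seats).
Remainders in descending order: Green 0.9612, Blue 0.7983, Red 0.7139, Silver 0.5045, Gold 0.0220.
Largest remainders: Green, Blue, Red receive the extra seats.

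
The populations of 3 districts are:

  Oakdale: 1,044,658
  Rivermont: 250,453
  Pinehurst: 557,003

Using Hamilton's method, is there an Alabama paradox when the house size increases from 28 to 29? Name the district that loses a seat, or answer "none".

none

At 28 seats: Oakdale 16, Rivermont 4, Pinehurst 8.
At 29 seats: Oakdale 16, Rivermont 4, Pinehurst 9.
No district's allocation decreased.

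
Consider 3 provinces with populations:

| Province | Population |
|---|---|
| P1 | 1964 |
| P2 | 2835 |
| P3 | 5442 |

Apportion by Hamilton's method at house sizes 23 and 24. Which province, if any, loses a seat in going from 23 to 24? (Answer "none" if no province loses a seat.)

P1

At 23 seats: P1 5, P2 6, P3 12.
At 24 seats: P1 4, P2 7, P3 13.
P1 drops from 5 to 4.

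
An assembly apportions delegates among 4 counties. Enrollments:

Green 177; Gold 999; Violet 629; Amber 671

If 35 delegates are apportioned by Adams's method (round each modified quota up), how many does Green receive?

Standard divisor 2476/35 ≈ 70.743; standard quotas: Green 2.502, Gold 14.122, Violet 8.891, Amber 9.485.
Rounding up gives 3, 15, 9, 10 = 37 seats, so the divisor must be adjusted.
With modified divisor 76: modified quotas Green 2.329, Gold 13.145, Violet 8.276, Amber 8.829.
Rounding up: Green 3, Gold 14, Violet 9, Amber 9 (total 35).
Green receives 3.

3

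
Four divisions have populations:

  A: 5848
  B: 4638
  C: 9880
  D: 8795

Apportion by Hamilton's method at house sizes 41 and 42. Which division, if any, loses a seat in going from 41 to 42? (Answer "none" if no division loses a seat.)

At 41 seats: A 8, B 7, C 14, D 12.
At 42 seats: A 8, B 7, C 14, D 13.
No division's allocation decreased.

none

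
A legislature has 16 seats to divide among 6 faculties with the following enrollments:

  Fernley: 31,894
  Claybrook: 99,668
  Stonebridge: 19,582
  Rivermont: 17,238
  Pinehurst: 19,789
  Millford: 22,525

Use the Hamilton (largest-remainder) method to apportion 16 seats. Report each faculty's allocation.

Standard divisor: 210696 ÷ 16 ≈ 13168.5.
Standard quotas: Fernley 2.4220, Claybrook 7.5687, Stonebridge 1.4870, Rivermont 1.3090, Pinehurst 1.5028, Millford 1.7105.
Lower quotas: Fernley 2, Claybrook 7, Stonebridge 1, Rivermont 1, Pinehurst 1, Millford 1 (sum 13, leaving 3 seats).
Remainders in descending order: Millford 0.7105, Claybrook 0.5687, Pinehurst 0.5028, Stonebridge 0.4870, Fernley 0.4220, Rivermont 0.3090.
Largest remainders: Millford, Claybrook, Pinehurst receive the extra seats.

Fernley=2, Claybrook=8, Stonebridge=1, Rivermont=1, Pinehurst=2, Millford=2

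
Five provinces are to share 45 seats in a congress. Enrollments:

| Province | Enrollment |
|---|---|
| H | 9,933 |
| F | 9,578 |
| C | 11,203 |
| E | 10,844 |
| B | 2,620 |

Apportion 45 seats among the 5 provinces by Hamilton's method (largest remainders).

H 10, F 10, C 11, E 11, B 3

Standard divisor: 44178 ÷ 45 ≈ 981.733.
Standard quotas: H 10.1178, F 9.7562, C 11.4114, E 11.0458, B 2.6687.
Lower quotas: H 10, F 9, C 11, E 11, B 2 (sum 43, leaving 2 seats).
Remainders in descending order: F 0.7562, B 0.6687, C 0.4114, H 0.1178, E 0.0458.
The surplus seats go to F, B.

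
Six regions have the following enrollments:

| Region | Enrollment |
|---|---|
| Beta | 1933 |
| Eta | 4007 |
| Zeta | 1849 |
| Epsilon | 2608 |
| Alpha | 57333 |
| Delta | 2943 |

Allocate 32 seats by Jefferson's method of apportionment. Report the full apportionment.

Standard divisor 70673/32 ≈ 2208.531; standard quotas: Beta 0.875, Eta 1.814, Zeta 0.837, Epsilon 1.181, Alpha 25.960, Delta 1.333.
Rounding down gives 0, 1, 0, 1, 25, 1 = 28 seats, so the divisor must be adjusted.
With modified divisor 1982.3: modified quotas Beta 0.975, Eta 2.021, Zeta 0.933, Epsilon 1.316, Alpha 28.922, Delta 1.485.
Rounding down: Beta 0, Eta 2, Zeta 0, Epsilon 1, Alpha 28, Delta 1 (total 32).

Beta=0, Eta=2, Zeta=0, Epsilon=1, Alpha=28, Delta=1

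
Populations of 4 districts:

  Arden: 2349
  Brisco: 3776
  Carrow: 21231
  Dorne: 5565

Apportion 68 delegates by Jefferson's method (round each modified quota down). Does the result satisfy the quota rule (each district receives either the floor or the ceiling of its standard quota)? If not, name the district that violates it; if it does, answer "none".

Carrow

Standard quotas: Arden 4.852, Brisco 7.800, Carrow 43.854, Dorne 11.495.
Jefferson allocation: Arden 4, Brisco 8, Carrow 45, Dorne 11.
Carrow has quota 43.854 (lower 43, upper 44) but receives 45 — outside the quota interval.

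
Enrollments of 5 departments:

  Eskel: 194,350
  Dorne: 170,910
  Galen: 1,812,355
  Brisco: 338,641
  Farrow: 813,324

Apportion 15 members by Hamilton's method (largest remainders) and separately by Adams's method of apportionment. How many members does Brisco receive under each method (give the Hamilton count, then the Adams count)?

Hamilton: Eskel 1, Dorne 1, Galen 8, Brisco 1, Farrow 4.
Adams: Eskel 1, Dorne 1, Galen 7, Brisco 2, Farrow 4.
Brisco gets 1 under Hamilton and 2 under Adams.

1 and 2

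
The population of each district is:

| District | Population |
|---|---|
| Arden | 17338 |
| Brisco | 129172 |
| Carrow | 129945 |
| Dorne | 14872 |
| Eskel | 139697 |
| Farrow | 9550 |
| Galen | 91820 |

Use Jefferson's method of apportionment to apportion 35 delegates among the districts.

Standard divisor 532394/35 ≈ 15211.257; standard quotas: Arden 1.140, Brisco 8.492, Carrow 8.543, Dorne 0.978, Eskel 9.184, Farrow 0.628, Galen 6.036.
Rounding down gives 1, 8, 8, 0, 9, 0, 6 = 32 seats, so the divisor must be adjusted.
With modified divisor 14200: modified quotas Arden 1.221, Brisco 9.097, Carrow 9.151, Dorne 1.047, Eskel 9.838, Farrow 0.673, Galen 6.466.
Rounding down: Arden 1, Brisco 9, Carrow 9, Dorne 1, Eskel 9, Farrow 0, Galen 6 (total 35).

Arden 1, Brisco 9, Carrow 9, Dorne 1, Eskel 9, Farrow 0, Galen 6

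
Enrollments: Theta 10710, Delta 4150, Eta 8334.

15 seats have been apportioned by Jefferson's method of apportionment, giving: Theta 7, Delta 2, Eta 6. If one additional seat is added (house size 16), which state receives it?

Delta

Priority for the next seat is population ÷ (current seats + 1).
Priorities: Theta 1338.750, Delta 1383.333, Eta 1190.571.
Highest priority: Delta.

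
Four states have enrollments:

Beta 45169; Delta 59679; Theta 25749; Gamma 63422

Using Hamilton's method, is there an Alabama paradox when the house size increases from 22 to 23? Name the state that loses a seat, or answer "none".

At 22 seats: Beta 5, Delta 7, Theta 3, Gamma 7.
At 23 seats: Beta 5, Delta 7, Theta 3, Gamma 8.
No state's allocation decreased.

none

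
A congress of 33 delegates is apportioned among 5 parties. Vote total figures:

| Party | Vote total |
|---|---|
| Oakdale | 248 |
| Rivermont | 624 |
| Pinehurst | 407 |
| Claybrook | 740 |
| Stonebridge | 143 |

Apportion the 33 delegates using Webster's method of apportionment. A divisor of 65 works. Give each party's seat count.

With modified divisor 65: modified quotas Oakdale 3.815, Rivermont 9.600, Pinehurst 6.262, Claybrook 11.385, Stonebridge 2.200.
Rounding to the nearest integer: Oakdale 4, Rivermont 10, Pinehurst 6, Claybrook 11, Stonebridge 2 (total 33).

Oakdale: 4, Rivermont: 10, Pinehurst: 6, Claybrook: 11, Stonebridge: 2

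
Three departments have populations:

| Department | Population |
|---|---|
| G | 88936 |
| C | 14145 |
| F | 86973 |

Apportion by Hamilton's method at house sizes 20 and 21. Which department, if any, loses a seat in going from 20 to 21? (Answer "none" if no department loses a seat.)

C

At 20 seats: G 9, C 2, F 9.
At 21 seats: G 10, C 1, F 10.
C drops from 2 to 1.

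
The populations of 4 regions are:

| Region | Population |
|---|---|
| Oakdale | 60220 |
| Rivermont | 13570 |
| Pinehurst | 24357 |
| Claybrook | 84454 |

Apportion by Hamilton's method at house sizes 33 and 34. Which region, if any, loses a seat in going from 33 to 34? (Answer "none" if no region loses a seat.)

Rivermont

At 33 seats: Oakdale 11, Rivermont 3, Pinehurst 4, Claybrook 15.
At 34 seats: Oakdale 11, Rivermont 2, Pinehurst 5, Claybrook 16.
Rivermont drops from 3 to 2.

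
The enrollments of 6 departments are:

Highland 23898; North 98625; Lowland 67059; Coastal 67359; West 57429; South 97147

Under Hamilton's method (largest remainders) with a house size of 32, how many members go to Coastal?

5

Total 411517; standard divisor 411517/32 ≈ 12859.906.
Standard quotas: Highland 1.8583, North 7.6692, Lowland 5.2146, Coastal 5.2379, West 4.4657, South 7.5543.
Lower quotas: Highland 1, North 7, Lowland 5, Coastal 5, West 4, South 7 (sum 29, leaving 3 seats).
Remainders in descending order: Highland 0.8583, North 0.6692, South 0.5543, West 0.4657, Coastal 0.2379, Lowland 0.2146.
Largest remainders: Highland, North, South receive the extra seats.
Coastal receives 5.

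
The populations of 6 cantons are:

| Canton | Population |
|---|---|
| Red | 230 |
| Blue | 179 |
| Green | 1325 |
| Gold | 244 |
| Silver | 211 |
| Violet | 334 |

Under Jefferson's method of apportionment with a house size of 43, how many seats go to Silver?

3

Standard divisor 2523/43 ≈ 58.674; standard quotas: Red 3.920, Blue 3.051, Green 22.582, Gold 4.159, Silver 3.596, Violet 5.692.
Rounding down gives 3, 3, 22, 4, 3, 5 = 40 seats, so the divisor must be adjusted.
With modified divisor 55.4: modified quotas Red 4.152, Blue 3.231, Green 23.917, Gold 4.404, Silver 3.809, Violet 6.029.
Rounding down: Red 4, Blue 3, Green 23, Gold 4, Silver 3, Violet 6 (total 43).
Silver receives 3.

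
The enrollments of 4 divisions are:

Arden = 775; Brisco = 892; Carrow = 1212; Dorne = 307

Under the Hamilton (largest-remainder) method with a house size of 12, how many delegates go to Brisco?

3

The standard divisor is 3186/12 ≈ 265.5.
Standard quotas: Arden 2.919, Brisco 3.360, Carrow 4.565, Dorne 1.156.
Lower quotas: Arden 2, Brisco 3, Carrow 4, Dorne 1 (sum 10, leaving 2 seats).
Remainders in descending order: Arden 0.919, Carrow 0.565, Brisco 0.360, Dorne 0.156.
Largest remainders: Arden, Carrow receive the extra seats.
Brisco receives 3.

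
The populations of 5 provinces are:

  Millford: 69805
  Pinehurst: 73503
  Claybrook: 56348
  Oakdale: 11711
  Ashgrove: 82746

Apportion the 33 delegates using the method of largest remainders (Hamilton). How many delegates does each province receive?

Millford 8; Pinehurst 8; Claybrook 7; Oakdale 1; Ashgrove 9

Total 294113; standard divisor 294113/33 ≈ 8912.515.
Standard quotas: Millford 7.8322, Pinehurst 8.2472, Claybrook 6.3223, Oakdale 1.3140, Ashgrove 9.2842.
Lower quotas: Millford 7, Pinehurst 8, Claybrook 6, Oakdale 1, Ashgrove 9 (sum 31, leaving 2 seats).
Remainders in descending order: Millford 0.8322, Claybrook 0.3223, Oakdale 0.3140, Ashgrove 0.2842, Pinehurst 0.2472.
The surplus seats go to Millford, Claybrook.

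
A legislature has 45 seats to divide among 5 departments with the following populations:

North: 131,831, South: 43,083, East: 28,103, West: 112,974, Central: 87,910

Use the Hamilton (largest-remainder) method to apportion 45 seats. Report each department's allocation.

Total 403901; standard divisor 403901/45 ≈ 8975.578.
Standard quotas: North 14.6877, South 4.8000, East 3.1311, West 12.5868, Central 9.7944.
Lower quotas: North 14, South 4, East 3, West 12, Central 9 (sum 42, leaving 3 seats).
Remainders in descending order: South 0.8000, Central 0.7944, North 0.6877, West 0.5868, East 0.1311.
Largest remainders: South, Central, North receive the extra seats.

North 15, South 5, East 3, West 12, Central 10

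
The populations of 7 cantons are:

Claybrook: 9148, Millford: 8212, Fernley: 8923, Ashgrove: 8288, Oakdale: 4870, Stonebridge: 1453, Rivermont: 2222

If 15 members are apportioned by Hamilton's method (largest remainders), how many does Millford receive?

Total 43116; standard divisor 43116/15 ≈ 2874.4.
Standard quotas: Claybrook 3.1826, Millford 2.8569, Fernley 3.1043, Ashgrove 2.8834, Oakdale 1.6943, Stonebridge 0.5055, Rivermont 0.7730.
Lower quotas: Claybrook 3, Millford 2, Fernley 3, Ashgrove 2, Oakdale 1, Stonebridge 0, Rivermont 0 (sum 11, leaving 4 seats).
Remainders in descending order: Ashgrove 0.8834, Millford 0.8569, Rivermont 0.7730, Oakdale 0.6943, Stonebridge 0.5055, Claybrook 0.1826, Fernley 0.1043.
Largest remainders: Ashgrove, Millford, Rivermont, Oakdale receive the extra seats.
Millford receives 3.

3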